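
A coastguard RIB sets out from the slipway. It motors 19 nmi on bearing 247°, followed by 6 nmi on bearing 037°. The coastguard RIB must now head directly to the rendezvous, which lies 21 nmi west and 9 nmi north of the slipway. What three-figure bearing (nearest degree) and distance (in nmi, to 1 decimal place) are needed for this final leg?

Leg 1 (247°, 19 nmi): east 19 sin 247° = -17.49, north 19 cos 247° = -7.42
Leg 2 (037°, 6 nmi): east 6 sin 37° = 3.61, north 6 cos 37° = 4.79
Current position: (-13.88, -2.63). Target: (-21, 9). Remaining: Δeast = -7.12, Δnorth = 11.63.
Bearing = atan2(-7.12, 11.63) mod 360° = 328.52°; distance = √((-7.12)² + (11.63)²) = 13.639 nmi.

329°, 13.6 nmi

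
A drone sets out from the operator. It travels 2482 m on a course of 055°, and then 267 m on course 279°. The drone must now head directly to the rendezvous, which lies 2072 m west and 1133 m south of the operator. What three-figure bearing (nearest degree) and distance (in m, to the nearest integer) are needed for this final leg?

236°, 4638 m

Leg 1 (055°, 2482 m): east 2482 sin 55° = 2033.14, north 2482 cos 55° = 1423.62
Leg 2 (279°, 267 m): east 267 sin 279° = -263.71, north 267 cos 279° = 41.77
Current position: (1769.42, 1465.38). Target: (-2072, -1133). Remaining: Δeast = -3841.42, Δnorth = -2598.38.
Bearing = atan2(-3841.42, -2598.38) mod 360° = 235.93°; distance = √((-3841.42)² + (-2598.38)²) = 4637.686 m.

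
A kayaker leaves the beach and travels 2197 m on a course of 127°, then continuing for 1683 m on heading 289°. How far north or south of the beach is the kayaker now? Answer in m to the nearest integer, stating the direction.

774 m south

Leg 1 (127°, 2197 m): east 2197 sin 127° = 1754.60, north 2197 cos 127° = -1322.19
Leg 2 (289°, 1683 m): east 1683 sin 289° = -1591.31, north 1683 cos 289° = 547.93
Net north component: -774.26 m.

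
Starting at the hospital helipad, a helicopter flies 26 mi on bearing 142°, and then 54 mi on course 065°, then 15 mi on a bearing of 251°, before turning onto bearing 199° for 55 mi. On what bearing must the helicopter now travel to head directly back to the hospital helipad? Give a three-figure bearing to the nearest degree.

329°

Leg 1 (142°, 26 mi): east 26 sin 142° = 16.01, north 26 cos 142° = -20.49
Leg 2 (065°, 54 mi): east 54 sin 65° = 48.94, north 54 cos 65° = 22.82
Leg 3 (251°, 15 mi): east 15 sin 251° = -14.18, north 15 cos 251° = -4.88
Leg 4 (199°, 55 mi): east 55 sin 199° = -17.91, north 55 cos 199° = -52.00
Net displacement: 32.86 east, -54.55 north. Direction back to start is (-32.86, 54.55): bearing = atan2(-32.86, 54.55) mod 360° = 328.94° ≈ 329°.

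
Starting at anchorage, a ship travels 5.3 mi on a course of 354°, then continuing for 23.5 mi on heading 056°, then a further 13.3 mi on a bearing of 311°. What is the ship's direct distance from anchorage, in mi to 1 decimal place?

28.6 mi

Leg 1 (354°, 5.3 mi): east 5.3 sin 354° = -0.55, north 5.3 cos 354° = 5.27
Leg 2 (056°, 23.5 mi): east 23.5 sin 56° = 19.48, north 23.5 cos 56° = 13.14
Leg 3 (311°, 13.3 mi): east 13.3 sin 311° = -10.04, north 13.3 cos 311° = 8.73
Net: 8.89 east, 27.14 north. Distance = √((8.89)² + (27.14)²) = 28.557 mi.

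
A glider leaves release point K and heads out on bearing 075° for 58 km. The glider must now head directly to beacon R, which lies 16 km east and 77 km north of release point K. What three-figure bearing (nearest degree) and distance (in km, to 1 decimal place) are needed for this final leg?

327°, 73.8 km

Leg 1 (075°, 58 km): east 58 sin 75° = 56.02, north 58 cos 75° = 15.01
Current position: (56.02, 15.01). Target: (16, 77). Remaining: Δeast = -40.02, Δnorth = 61.99.
Bearing = atan2(-40.02, 61.99) mod 360° = 327.15°; distance = √((-40.02)² + (61.99)²) = 73.787 km.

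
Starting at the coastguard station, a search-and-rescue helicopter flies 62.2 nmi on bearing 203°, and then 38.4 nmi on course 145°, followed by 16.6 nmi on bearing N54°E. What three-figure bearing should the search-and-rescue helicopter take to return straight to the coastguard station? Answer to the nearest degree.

Leg 1 (203°, 62.2 nmi): east 62.2 sin 203° = -24.30, north 62.2 cos 203° = -57.26
Leg 2 (145°, 38.4 nmi): east 38.4 sin 145° = 22.03, north 38.4 cos 145° = -31.46
Leg 3 (N54°E, 16.6 nmi): east 16.6 sin 54° = 13.43, north 16.6 cos 54° = 9.76
Net displacement: 11.15 east, -78.95 north. Direction back to start is (-11.15, 78.95): bearing = atan2(-11.15, 78.95) mod 360° = 351.96° ≈ 352°.

352°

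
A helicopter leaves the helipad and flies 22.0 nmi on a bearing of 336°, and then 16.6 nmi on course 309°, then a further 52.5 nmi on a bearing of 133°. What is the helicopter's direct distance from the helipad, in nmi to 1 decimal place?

17.4 nmi

Leg 1 (336°, 22.0 nmi): east 22.0 sin 336° = -8.95, north 22.0 cos 336° = 20.10
Leg 2 (309°, 16.6 nmi): east 16.6 sin 309° = -12.90, north 16.6 cos 309° = 10.45
Leg 3 (133°, 52.5 nmi): east 52.5 sin 133° = 38.40, north 52.5 cos 133° = -35.80
Net: 16.55 east, -5.26 north. Distance = √((16.55)² + (-5.26)²) = 17.363 nmi.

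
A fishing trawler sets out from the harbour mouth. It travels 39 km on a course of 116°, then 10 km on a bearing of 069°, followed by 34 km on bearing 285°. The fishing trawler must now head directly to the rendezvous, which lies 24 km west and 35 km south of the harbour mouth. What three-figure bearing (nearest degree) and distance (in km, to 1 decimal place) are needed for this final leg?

230°, 46.7 km

Leg 1 (116°, 39 km): east 39 sin 116° = 35.05, north 39 cos 116° = -17.10
Leg 2 (069°, 10 km): east 10 sin 69° = 9.34, north 10 cos 69° = 3.58
Leg 3 (285°, 34 km): east 34 sin 285° = -32.84, north 34 cos 285° = 8.80
Current position: (11.55, -4.71). Target: (-24, -35). Remaining: Δeast = -35.55, Δnorth = -30.29.
Bearing = atan2(-35.55, -30.29) mod 360° = 229.57°; distance = √((-35.55)² + (-30.29)²) = 46.700 km.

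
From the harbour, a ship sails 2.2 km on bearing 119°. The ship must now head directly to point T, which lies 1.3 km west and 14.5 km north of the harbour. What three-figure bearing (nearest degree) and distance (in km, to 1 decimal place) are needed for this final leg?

Leg 1 (119°, 2.2 km): east 2.2 sin 119° = 1.92, north 2.2 cos 119° = -1.07
Current position: (1.92, -1.07). Target: (-1.3, 14.5). Remaining: Δeast = -3.22, Δnorth = 15.57.
Bearing = atan2(-3.22, 15.57) mod 360° = 348.30°; distance = √((-3.22)² + (15.57)²) = 15.897 km.

348°, 15.9 km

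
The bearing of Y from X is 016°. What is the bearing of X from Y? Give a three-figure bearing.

Back-bearing = 016° + 180° = 196°.

196°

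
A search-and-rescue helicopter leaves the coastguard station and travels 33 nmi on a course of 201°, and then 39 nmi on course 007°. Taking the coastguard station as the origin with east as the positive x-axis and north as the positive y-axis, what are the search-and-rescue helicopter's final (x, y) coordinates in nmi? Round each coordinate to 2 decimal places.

(-7.07, 7.90)

Leg 1 (201°, 33 nmi): east 33 sin 201° = -11.83, north 33 cos 201° = -30.81
Leg 2 (007°, 39 nmi): east 39 sin 7° = 4.75, north 39 cos 7° = 38.71
Summing: -7.07 nmi east, 7.90 nmi north → (-7.07, 7.90).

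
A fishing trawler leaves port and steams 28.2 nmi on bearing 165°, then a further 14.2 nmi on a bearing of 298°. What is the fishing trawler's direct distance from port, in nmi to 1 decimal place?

21.2 nmi

Leg 1 (165°, 28.2 nmi): east 28.2 sin 165° = 7.30, north 28.2 cos 165° = -27.24
Leg 2 (298°, 14.2 nmi): east 14.2 sin 298° = -12.54, north 14.2 cos 298° = 6.67
Net: -5.24 east, -20.57 north. Distance = √((-5.24)² + (-20.57)²) = 21.229 nmi.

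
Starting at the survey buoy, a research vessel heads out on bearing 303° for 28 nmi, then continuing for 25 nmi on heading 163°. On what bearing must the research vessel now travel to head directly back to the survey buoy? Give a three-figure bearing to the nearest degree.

062°

Leg 1 (303°, 28 nmi): east 28 sin 303° = -23.48, north 28 cos 303° = 15.25
Leg 2 (163°, 25 nmi): east 25 sin 163° = 7.31, north 25 cos 163° = -23.91
Net displacement: -16.17 east, -8.66 north. Direction back to start is (16.17, 8.66): bearing = atan2(16.17, 8.66) mod 360° = 61.84° ≈ 062°.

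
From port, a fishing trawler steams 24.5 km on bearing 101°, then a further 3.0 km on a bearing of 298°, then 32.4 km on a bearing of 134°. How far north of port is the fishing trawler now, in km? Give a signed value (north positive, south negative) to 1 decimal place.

Leg 1 (101°, 24.5 km): east 24.5 sin 101° = 24.05, north 24.5 cos 101° = -4.67
Leg 2 (298°, 3.0 km): east 3.0 sin 298° = -2.65, north 3.0 cos 298° = 1.41
Leg 3 (134°, 32.4 km): east 32.4 sin 134° = 23.31, north 32.4 cos 134° = -22.51
Net north component: -25.77 km.

-25.8 km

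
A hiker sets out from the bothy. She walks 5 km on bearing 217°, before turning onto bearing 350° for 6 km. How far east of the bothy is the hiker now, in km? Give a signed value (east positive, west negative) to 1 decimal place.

Leg 1 (217°, 5 km): east 5 sin 217° = -3.01, north 5 cos 217° = -3.99
Leg 2 (350°, 6 km): east 6 sin 350° = -1.04, north 6 cos 350° = 5.91
Net east component: -4.05 km.

-4.1 km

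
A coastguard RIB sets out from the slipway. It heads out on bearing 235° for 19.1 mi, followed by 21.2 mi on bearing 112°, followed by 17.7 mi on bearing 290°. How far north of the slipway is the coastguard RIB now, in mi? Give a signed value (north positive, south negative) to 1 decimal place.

Leg 1 (235°, 19.1 mi): east 19.1 sin 235° = -15.65, north 19.1 cos 235° = -10.96
Leg 2 (112°, 21.2 mi): east 21.2 sin 112° = 19.66, north 21.2 cos 112° = -7.94
Leg 3 (290°, 17.7 mi): east 17.7 sin 290° = -16.63, north 17.7 cos 290° = 6.05
Net north component: -12.84 mi.

-12.8 mi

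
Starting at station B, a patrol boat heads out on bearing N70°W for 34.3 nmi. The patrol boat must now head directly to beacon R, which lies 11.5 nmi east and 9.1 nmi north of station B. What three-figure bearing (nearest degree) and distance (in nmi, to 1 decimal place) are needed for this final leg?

Leg 1 (N70°W, 34.3 nmi): east 34.3 sin 290° = -32.23, north 34.3 cos 290° = 11.73
Current position: (-32.23, 11.73). Target: (11.5, 9.1). Remaining: Δeast = 43.73, Δnorth = -2.63.
Bearing = atan2(43.73, -2.63) mod 360° = 93.44°; distance = √((43.73)² + (-2.63)²) = 43.811 nmi.

093°, 43.8 nmi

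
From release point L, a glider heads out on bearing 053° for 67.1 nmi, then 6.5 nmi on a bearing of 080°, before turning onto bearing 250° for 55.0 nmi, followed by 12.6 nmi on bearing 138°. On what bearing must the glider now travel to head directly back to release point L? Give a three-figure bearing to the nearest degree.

231°

Leg 1 (053°, 67.1 nmi): east 67.1 sin 53° = 53.59, north 67.1 cos 53° = 40.38
Leg 2 (080°, 6.5 nmi): east 6.5 sin 80° = 6.40, north 6.5 cos 80° = 1.13
Leg 3 (250°, 55.0 nmi): east 55.0 sin 250° = -51.68, north 55.0 cos 250° = -18.81
Leg 4 (138°, 12.6 nmi): east 12.6 sin 138° = 8.43, north 12.6 cos 138° = -9.36
Net displacement: 16.74 east, 13.34 north. Direction back to start is (-16.74, -13.34): bearing = atan2(-16.74, -13.34) mod 360° = 231.45° ≈ 231°.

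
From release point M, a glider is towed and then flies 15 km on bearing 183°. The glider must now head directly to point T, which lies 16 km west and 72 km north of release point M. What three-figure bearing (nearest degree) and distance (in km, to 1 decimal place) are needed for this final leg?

Leg 1 (183°, 15 km): east 15 sin 183° = -0.79, north 15 cos 183° = -14.98
Current position: (-0.79, -14.98). Target: (-16, 72). Remaining: Δeast = -15.21, Δnorth = 86.98.
Bearing = atan2(-15.21, 86.98) mod 360° = 350.08°; distance = √((-15.21)² + (86.98)²) = 88.300 km.

350°, 88.3 km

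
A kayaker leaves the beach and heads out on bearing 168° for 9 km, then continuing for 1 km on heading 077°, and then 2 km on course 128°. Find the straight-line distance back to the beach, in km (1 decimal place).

Leg 1 (168°, 9 km): east 9 sin 168° = 1.87, north 9 cos 168° = -8.80
Leg 2 (077°, 1 km): east 1 sin 77° = 0.97, north 1 cos 77° = 0.22
Leg 3 (128°, 2 km): east 2 sin 128° = 1.58, north 2 cos 128° = -1.23
Net: 4.42 east, -9.81 north. Distance = √((4.42)² + (-9.81)²) = 10.760 km.

10.8 km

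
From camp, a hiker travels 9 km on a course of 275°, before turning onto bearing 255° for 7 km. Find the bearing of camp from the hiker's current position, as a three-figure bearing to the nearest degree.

Leg 1 (275°, 9 km): east 9 sin 275° = -8.97, north 9 cos 275° = 0.78
Leg 2 (255°, 7 km): east 7 sin 255° = -6.76, north 7 cos 255° = -1.81
Net displacement: -15.73 east, -1.03 north. Direction back to start is (15.73, 1.03): bearing = atan2(15.73, 1.03) mod 360° = 86.26° ≈ 086°.

086°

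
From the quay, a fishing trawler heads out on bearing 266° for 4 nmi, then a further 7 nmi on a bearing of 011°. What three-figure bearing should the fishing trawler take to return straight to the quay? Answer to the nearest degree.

158°

Leg 1 (266°, 4 nmi): east 4 sin 266° = -3.99, north 4 cos 266° = -0.28
Leg 2 (011°, 7 nmi): east 7 sin 11° = 1.34, north 7 cos 11° = 6.87
Net displacement: -2.65 east, 6.59 north. Direction back to start is (2.65, -6.59): bearing = atan2(2.65, -6.59) mod 360° = 158.07° ≈ 158°.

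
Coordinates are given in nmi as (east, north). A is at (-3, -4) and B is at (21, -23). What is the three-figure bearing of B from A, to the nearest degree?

Δeast = 21 − -3 = 24.00; Δnorth = -23 − -4 = -19.00.
Bearing = atan2(Δeast, Δnorth) mod 360° = 128.37° ≈ 128°.

128°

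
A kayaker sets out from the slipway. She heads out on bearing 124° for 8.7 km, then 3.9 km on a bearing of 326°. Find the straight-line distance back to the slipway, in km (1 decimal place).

Leg 1 (124°, 8.7 km): east 8.7 sin 124° = 7.21, north 8.7 cos 124° = -4.86
Leg 2 (326°, 3.9 km): east 3.9 sin 326° = -2.18, north 3.9 cos 326° = 3.23
Net: 5.03 east, -1.63 north. Distance = √((5.03)² + (-1.63)²) = 5.290 km.

5.3 km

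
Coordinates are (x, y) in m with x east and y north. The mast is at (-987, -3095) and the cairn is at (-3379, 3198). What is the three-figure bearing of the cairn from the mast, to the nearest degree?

Δeast = -3379 − -987 = -2392.00; Δnorth = 3198 − -3095 = 6293.00.
Bearing = atan2(Δeast, Δnorth) mod 360° = 339.19° ≈ 339°.

339°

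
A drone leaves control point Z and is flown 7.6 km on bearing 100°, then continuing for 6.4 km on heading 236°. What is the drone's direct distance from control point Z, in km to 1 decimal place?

5.4 km

Leg 1 (100°, 7.6 km): east 7.6 sin 100° = 7.48, north 7.6 cos 100° = -1.32
Leg 2 (236°, 6.4 km): east 6.4 sin 236° = -5.31, north 6.4 cos 236° = -3.58
Net: 2.18 east, -4.90 north. Distance = √((2.18)² + (-4.90)²) = 5.361 km.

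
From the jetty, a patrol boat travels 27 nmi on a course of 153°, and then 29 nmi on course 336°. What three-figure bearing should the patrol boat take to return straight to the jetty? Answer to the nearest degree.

Leg 1 (153°, 27 nmi): east 27 sin 153° = 12.26, north 27 cos 153° = -24.06
Leg 2 (336°, 29 nmi): east 29 sin 336° = -11.80, north 29 cos 336° = 26.49
Net displacement: 0.46 east, 2.44 north. Direction back to start is (-0.46, -2.44): bearing = atan2(-0.46, -2.44) mod 360° = 190.75° ≈ 191°.

191°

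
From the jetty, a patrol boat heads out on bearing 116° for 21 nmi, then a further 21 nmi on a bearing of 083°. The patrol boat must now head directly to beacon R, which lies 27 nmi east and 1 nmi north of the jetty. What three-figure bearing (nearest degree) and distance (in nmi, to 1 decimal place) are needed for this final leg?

Leg 1 (116°, 21 nmi): east 21 sin 116° = 18.87, north 21 cos 116° = -9.21
Leg 2 (083°, 21 nmi): east 21 sin 83° = 20.84, north 21 cos 83° = 2.56
Current position: (39.72, -6.65). Target: (27, 1). Remaining: Δeast = -12.72, Δnorth = 7.65.
Bearing = atan2(-12.72, 7.65) mod 360° = 301.02°; distance = √((-12.72)² + (7.65)²) = 14.840 nmi.

301°, 14.8 nmi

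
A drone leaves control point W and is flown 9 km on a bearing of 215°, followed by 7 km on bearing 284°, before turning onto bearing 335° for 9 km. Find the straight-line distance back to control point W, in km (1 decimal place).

Leg 1 (215°, 9 km): east 9 sin 215° = -5.16, north 9 cos 215° = -7.37
Leg 2 (284°, 7 km): east 7 sin 284° = -6.79, north 7 cos 284° = 1.69
Leg 3 (335°, 9 km): east 9 sin 335° = -3.80, north 9 cos 335° = 8.16
Net: -15.76 east, 2.48 north. Distance = √((-15.76)² + (2.48)²) = 15.951 km.

16.0 km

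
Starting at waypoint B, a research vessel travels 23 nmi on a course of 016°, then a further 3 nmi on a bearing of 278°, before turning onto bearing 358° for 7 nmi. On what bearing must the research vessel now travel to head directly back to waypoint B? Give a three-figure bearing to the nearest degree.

Leg 1 (016°, 23 nmi): east 23 sin 16° = 6.34, north 23 cos 16° = 22.11
Leg 2 (278°, 3 nmi): east 3 sin 278° = -2.97, north 3 cos 278° = 0.42
Leg 3 (358°, 7 nmi): east 7 sin 358° = -0.24, north 7 cos 358° = 7.00
Net displacement: 3.12 east, 29.52 north. Direction back to start is (-3.12, -29.52): bearing = atan2(-3.12, -29.52) mod 360° = 186.04° ≈ 186°.

186°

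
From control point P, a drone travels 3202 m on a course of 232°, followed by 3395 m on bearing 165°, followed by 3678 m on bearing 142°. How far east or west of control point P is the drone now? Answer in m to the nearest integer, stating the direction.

Leg 1 (232°, 3202 m): east 3202 sin 232° = -2523.21, north 3202 cos 232° = -1971.35
Leg 2 (165°, 3395 m): east 3395 sin 165° = 878.69, north 3395 cos 165° = -3279.32
Leg 3 (142°, 3678 m): east 3678 sin 142° = 2264.40, north 3678 cos 142° = -2898.30
Net east component: 619.88 m.

620 m east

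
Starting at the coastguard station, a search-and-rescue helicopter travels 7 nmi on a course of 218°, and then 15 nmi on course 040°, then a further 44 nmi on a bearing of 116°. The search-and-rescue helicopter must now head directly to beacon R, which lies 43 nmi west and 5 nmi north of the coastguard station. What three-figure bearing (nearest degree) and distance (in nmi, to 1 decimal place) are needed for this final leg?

282°, 89.8 nmi

Leg 1 (218°, 7 nmi): east 7 sin 218° = -4.31, north 7 cos 218° = -5.52
Leg 2 (040°, 15 nmi): east 15 sin 40° = 9.64, north 15 cos 40° = 11.49
Leg 3 (116°, 44 nmi): east 44 sin 116° = 39.55, north 44 cos 116° = -19.29
Current position: (44.88, -13.31). Target: (-43, 5). Remaining: Δeast = -87.88, Δnorth = 18.31.
Bearing = atan2(-87.88, 18.31) mod 360° = 281.77°; distance = √((-87.88)² + (18.31)²) = 89.767 nmi.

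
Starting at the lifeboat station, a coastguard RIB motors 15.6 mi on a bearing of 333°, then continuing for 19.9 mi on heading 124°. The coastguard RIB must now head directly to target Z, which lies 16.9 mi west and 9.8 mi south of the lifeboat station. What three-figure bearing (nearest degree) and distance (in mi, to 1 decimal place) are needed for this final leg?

244°, 29.2 mi

Leg 1 (333°, 15.6 mi): east 15.6 sin 333° = -7.08, north 15.6 cos 333° = 13.90
Leg 2 (124°, 19.9 mi): east 19.9 sin 124° = 16.50, north 19.9 cos 124° = -11.13
Current position: (9.42, 2.77). Target: (-16.9, -9.8). Remaining: Δeast = -26.32, Δnorth = -12.57.
Bearing = atan2(-26.32, -12.57) mod 360° = 244.46°; distance = √((-26.32)² + (-12.57)²) = 29.164 mi.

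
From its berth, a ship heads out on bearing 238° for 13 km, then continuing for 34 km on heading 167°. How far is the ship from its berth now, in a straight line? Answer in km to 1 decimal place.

Leg 1 (238°, 13 km): east 13 sin 238° = -11.02, north 13 cos 238° = -6.89
Leg 2 (167°, 34 km): east 34 sin 167° = 7.65, north 34 cos 167° = -33.13
Net: -3.38 east, -40.02 north. Distance = √((-3.38)² + (-40.02)²) = 40.160 km.

40.2 km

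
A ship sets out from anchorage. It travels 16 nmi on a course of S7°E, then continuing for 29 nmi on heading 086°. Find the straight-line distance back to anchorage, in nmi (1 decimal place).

Leg 1 (S7°E, 16 nmi): east 16 sin 173° = 1.95, north 16 cos 173° = -15.88
Leg 2 (086°, 29 nmi): east 29 sin 86° = 28.93, north 29 cos 86° = 2.02
Net: 30.88 east, -13.86 north. Distance = √((30.88)² + (-13.86)²) = 33.846 nmi.

33.8 nmi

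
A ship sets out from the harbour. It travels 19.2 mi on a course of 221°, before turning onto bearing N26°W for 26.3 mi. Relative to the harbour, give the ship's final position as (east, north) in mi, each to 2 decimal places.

(-24.13, 9.15)

Leg 1 (221°, 19.2 mi): east 19.2 sin 221° = -12.60, north 19.2 cos 221° = -14.49
Leg 2 (N26°W, 26.3 mi): east 26.3 sin 334° = -11.53, north 26.3 cos 334° = 23.64
Summing: -24.13 mi east, 9.15 mi north → (-24.13, 9.15).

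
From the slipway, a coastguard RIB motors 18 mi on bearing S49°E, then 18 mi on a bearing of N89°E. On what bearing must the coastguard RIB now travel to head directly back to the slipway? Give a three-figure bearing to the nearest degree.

290°

Leg 1 (S49°E, 18 mi): east 18 sin 131° = 13.58, north 18 cos 131° = -11.81
Leg 2 (N89°E, 18 mi): east 18 sin 89° = 18.00, north 18 cos 89° = 0.31
Net displacement: 31.58 east, -11.49 north. Direction back to start is (-31.58, 11.49): bearing = atan2(-31.58, 11.49) mod 360° = 290.00° ≈ 290°.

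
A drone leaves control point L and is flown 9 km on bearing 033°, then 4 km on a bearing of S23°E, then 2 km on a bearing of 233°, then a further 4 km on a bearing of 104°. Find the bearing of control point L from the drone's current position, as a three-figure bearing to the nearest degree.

Leg 1 (033°, 9 km): east 9 sin 33° = 4.90, north 9 cos 33° = 7.55
Leg 2 (S23°E, 4 km): east 4 sin 157° = 1.56, north 4 cos 157° = -3.68
Leg 3 (233°, 2 km): east 2 sin 233° = -1.60, north 2 cos 233° = -1.20
Leg 4 (104°, 4 km): east 4 sin 104° = 3.88, north 4 cos 104° = -0.97
Net displacement: 8.75 east, 1.69 north. Direction back to start is (-8.75, -1.69): bearing = atan2(-8.75, -1.69) mod 360° = 259.04° ≈ 259°.

259°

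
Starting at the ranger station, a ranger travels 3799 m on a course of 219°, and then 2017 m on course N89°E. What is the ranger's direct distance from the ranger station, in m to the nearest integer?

2941 m

Leg 1 (219°, 3799 m): east 3799 sin 219° = -2390.79, north 3799 cos 219° = -2952.38
Leg 2 (N89°E, 2017 m): east 2017 sin 89° = 2016.69, north 2017 cos 89° = 35.20
Net: -374.10 east, -2917.18 north. Distance = √((-374.10)² + (-2917.18)²) = 2941.065 m.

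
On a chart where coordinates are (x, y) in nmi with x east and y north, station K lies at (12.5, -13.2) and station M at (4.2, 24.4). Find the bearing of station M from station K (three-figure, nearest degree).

348°

Δeast = 4.2 − 12.5 = -8.30; Δnorth = 24.4 − -13.2 = 37.60.
Bearing = atan2(Δeast, Δnorth) mod 360° = 347.55° ≈ 348°.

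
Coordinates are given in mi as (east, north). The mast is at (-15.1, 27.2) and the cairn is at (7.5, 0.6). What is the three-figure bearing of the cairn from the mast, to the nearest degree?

Δeast = 7.5 − -15.1 = 22.60; Δnorth = 0.6 − 27.2 = -26.60.
Bearing = atan2(Δeast, Δnorth) mod 360° = 139.65° ≈ 140°.

140°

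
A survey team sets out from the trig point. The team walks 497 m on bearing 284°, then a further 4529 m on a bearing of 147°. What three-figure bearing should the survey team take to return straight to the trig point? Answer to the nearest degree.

332°

Leg 1 (284°, 497 m): east 497 sin 284° = -482.24, north 497 cos 284° = 120.24
Leg 2 (147°, 4529 m): east 4529 sin 147° = 2466.67, north 4529 cos 147° = -3798.34
Net displacement: 1984.43 east, -3678.10 north. Direction back to start is (-1984.43, 3678.10): bearing = atan2(-1984.43, 3678.10) mod 360° = 331.65° ≈ 332°.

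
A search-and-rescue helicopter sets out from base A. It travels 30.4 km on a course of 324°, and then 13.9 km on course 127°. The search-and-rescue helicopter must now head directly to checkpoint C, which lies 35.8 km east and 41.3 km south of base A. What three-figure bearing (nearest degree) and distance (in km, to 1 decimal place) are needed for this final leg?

144°, 71.6 km

Leg 1 (324°, 30.4 km): east 30.4 sin 324° = -17.87, north 30.4 cos 324° = 24.59
Leg 2 (127°, 13.9 km): east 13.9 sin 127° = 11.10, north 13.9 cos 127° = -8.37
Current position: (-6.77, 16.23). Target: (35.8, -41.3). Remaining: Δeast = 42.57, Δnorth = -57.53.
Bearing = atan2(42.57, -57.53) mod 360° = 143.50°; distance = √((42.57)² + (-57.53)²) = 71.565 km.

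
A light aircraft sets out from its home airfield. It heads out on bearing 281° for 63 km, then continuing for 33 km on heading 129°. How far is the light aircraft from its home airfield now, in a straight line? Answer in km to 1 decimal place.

37.2 km

Leg 1 (281°, 63 km): east 63 sin 281° = -61.84, north 63 cos 281° = 12.02
Leg 2 (129°, 33 km): east 33 sin 129° = 25.65, north 33 cos 129° = -20.77
Net: -36.20 east, -8.75 north. Distance = √((-36.20)² + (-8.75)²) = 37.238 km.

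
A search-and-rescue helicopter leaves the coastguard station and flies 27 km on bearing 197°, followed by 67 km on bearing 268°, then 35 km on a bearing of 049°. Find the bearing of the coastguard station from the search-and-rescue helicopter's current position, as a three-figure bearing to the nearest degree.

084°

Leg 1 (197°, 27 km): east 27 sin 197° = -7.89, north 27 cos 197° = -25.82
Leg 2 (268°, 67 km): east 67 sin 268° = -66.96, north 67 cos 268° = -2.34
Leg 3 (049°, 35 km): east 35 sin 49° = 26.41, north 35 cos 49° = 22.96
Net displacement: -48.44 east, -5.20 north. Direction back to start is (48.44, 5.20): bearing = atan2(48.44, 5.20) mod 360° = 83.88° ≈ 084°.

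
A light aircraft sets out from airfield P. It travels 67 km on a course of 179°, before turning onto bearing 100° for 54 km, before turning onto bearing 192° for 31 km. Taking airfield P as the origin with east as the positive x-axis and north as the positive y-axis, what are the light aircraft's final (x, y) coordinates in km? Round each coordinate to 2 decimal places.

(47.90, -106.69)

Leg 1 (179°, 67 km): east 67 sin 179° = 1.17, north 67 cos 179° = -66.99
Leg 2 (100°, 54 km): east 54 sin 100° = 53.18, north 54 cos 100° = -9.38
Leg 3 (192°, 31 km): east 31 sin 192° = -6.45, north 31 cos 192° = -30.32
Summing: 47.90 km east, -106.69 km north → (47.90, -106.69).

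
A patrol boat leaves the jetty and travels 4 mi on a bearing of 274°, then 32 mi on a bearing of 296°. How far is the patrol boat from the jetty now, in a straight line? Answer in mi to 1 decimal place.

Leg 1 (274°, 4 mi): east 4 sin 274° = -3.99, north 4 cos 274° = 0.28
Leg 2 (296°, 32 mi): east 32 sin 296° = -28.76, north 32 cos 296° = 14.03
Net: -32.75 east, 14.31 north. Distance = √((-32.75)² + (14.31)²) = 35.740 mi.

35.7 mi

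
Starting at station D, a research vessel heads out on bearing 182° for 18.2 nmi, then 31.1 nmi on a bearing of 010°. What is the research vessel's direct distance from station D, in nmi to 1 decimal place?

Leg 1 (182°, 18.2 nmi): east 18.2 sin 182° = -0.64, north 18.2 cos 182° = -18.19
Leg 2 (010°, 31.1 nmi): east 31.1 sin 10° = 5.40, north 31.1 cos 10° = 30.63
Net: 4.77 east, 12.44 north. Distance = √((4.77)² + (12.44)²) = 13.320 nmi.

13.3 nmi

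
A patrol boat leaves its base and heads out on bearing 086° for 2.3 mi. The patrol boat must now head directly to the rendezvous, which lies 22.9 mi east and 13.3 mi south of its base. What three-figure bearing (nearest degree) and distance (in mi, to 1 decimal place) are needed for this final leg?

Leg 1 (086°, 2.3 mi): east 2.3 sin 86° = 2.29, north 2.3 cos 86° = 0.16
Current position: (2.29, 0.16). Target: (22.9, -13.3). Remaining: Δeast = 20.61, Δnorth = -13.46.
Bearing = atan2(20.61, -13.46) mod 360° = 123.15°; distance = √((20.61)² + (-13.46)²) = 24.612 mi.

123°, 24.6 mi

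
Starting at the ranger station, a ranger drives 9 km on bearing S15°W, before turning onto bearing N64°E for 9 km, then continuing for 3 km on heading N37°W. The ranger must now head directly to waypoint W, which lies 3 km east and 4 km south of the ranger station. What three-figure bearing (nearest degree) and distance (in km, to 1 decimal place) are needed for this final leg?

Leg 1 (S15°W, 9 km): east 9 sin 195° = -2.33, north 9 cos 195° = -8.69
Leg 2 (N64°E, 9 km): east 9 sin 64° = 8.09, north 9 cos 64° = 3.95
Leg 3 (N37°W, 3 km): east 3 sin 323° = -1.81, north 3 cos 323° = 2.40
Current position: (3.95, -2.35). Target: (3, -4). Remaining: Δeast = -0.95, Δnorth = -1.65.
Bearing = atan2(-0.95, -1.65) mod 360° = 210.08°; distance = √((-0.95)² + (-1.65)²) = 1.904 km.

210°, 1.9 km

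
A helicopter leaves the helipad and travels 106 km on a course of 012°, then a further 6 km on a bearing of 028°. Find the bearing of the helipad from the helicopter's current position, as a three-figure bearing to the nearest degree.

Leg 1 (012°, 106 km): east 106 sin 12° = 22.04, north 106 cos 12° = 103.68
Leg 2 (028°, 6 km): east 6 sin 28° = 2.82, north 6 cos 28° = 5.30
Net displacement: 24.86 east, 108.98 north. Direction back to start is (-24.86, -108.98): bearing = atan2(-24.86, -108.98) mod 360° = 192.85° ≈ 193°.

193°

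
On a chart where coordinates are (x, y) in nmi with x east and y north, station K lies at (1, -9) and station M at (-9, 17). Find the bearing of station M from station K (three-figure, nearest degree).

339°

Δeast = -9 − 1 = -10.00; Δnorth = 17 − -9 = 26.00.
Bearing = atan2(Δeast, Δnorth) mod 360° = 338.96° ≈ 339°.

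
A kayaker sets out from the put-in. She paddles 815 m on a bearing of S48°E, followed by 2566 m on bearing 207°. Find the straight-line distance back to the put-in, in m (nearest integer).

2886 m

Leg 1 (S48°E, 815 m): east 815 sin 132° = 605.66, north 815 cos 132° = -545.34
Leg 2 (207°, 2566 m): east 2566 sin 207° = -1164.94, north 2566 cos 207° = -2286.32
Net: -559.28 east, -2831.66 north. Distance = √((-559.28)² + (-2831.66)²) = 2886.367 m.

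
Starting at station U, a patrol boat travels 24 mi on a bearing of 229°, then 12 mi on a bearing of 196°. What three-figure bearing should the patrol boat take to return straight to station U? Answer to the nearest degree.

038°

Leg 1 (229°, 24 mi): east 24 sin 229° = -18.11, north 24 cos 229° = -15.75
Leg 2 (196°, 12 mi): east 12 sin 196° = -3.31, north 12 cos 196° = -11.54
Net displacement: -21.42 east, -27.28 north. Direction back to start is (21.42, 27.28): bearing = atan2(21.42, 27.28) mod 360° = 38.14° ≈ 038°.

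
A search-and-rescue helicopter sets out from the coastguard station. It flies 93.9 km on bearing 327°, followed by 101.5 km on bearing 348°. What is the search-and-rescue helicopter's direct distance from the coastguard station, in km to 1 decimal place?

Leg 1 (327°, 93.9 km): east 93.9 sin 327° = -51.14, north 93.9 cos 327° = 78.75
Leg 2 (348°, 101.5 km): east 101.5 sin 348° = -21.10, north 101.5 cos 348° = 99.28
Net: -72.24 east, 178.03 north. Distance = √((-72.24)² + (178.03)²) = 192.133 km.

192.1 km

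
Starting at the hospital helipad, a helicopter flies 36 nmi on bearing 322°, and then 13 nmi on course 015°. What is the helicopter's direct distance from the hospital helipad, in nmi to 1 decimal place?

Leg 1 (322°, 36 nmi): east 36 sin 322° = -22.16, north 36 cos 322° = 28.37
Leg 2 (015°, 13 nmi): east 13 sin 15° = 3.36, north 13 cos 15° = 12.56
Net: -18.80 east, 40.93 north. Distance = √((-18.80)² + (40.93)²) = 45.037 nmi.

45.0 nmi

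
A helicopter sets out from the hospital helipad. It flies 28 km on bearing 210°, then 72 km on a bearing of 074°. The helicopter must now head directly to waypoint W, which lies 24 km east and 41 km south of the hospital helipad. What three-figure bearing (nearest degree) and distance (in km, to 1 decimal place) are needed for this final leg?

220°, 48.1 km

Leg 1 (210°, 28 km): east 28 sin 210° = -14.00, north 28 cos 210° = -24.25
Leg 2 (074°, 72 km): east 72 sin 74° = 69.21, north 72 cos 74° = 19.85
Current position: (55.21, -4.40). Target: (24, -41). Remaining: Δeast = -31.21, Δnorth = -36.60.
Bearing = atan2(-31.21, -36.60) mod 360° = 220.46°; distance = √((-31.21)² + (-36.60)²) = 48.099 km.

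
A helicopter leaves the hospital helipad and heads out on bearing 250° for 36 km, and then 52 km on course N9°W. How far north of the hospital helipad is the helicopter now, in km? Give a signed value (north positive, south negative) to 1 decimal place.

Leg 1 (250°, 36 km): east 36 sin 250° = -33.83, north 36 cos 250° = -12.31
Leg 2 (N9°W, 52 km): east 52 sin 351° = -8.13, north 52 cos 351° = 51.36
Net north component: 39.05 km.

39.0 km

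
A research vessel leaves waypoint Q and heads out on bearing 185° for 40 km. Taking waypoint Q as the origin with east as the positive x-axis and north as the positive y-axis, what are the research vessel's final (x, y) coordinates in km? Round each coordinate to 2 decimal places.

Leg 1 (185°, 40 km): east 40 sin 185° = -3.49, north 40 cos 185° = -39.85
Summing: -3.49 km east, -39.85 km north → (-3.49, -39.85).

(-3.49, -39.85)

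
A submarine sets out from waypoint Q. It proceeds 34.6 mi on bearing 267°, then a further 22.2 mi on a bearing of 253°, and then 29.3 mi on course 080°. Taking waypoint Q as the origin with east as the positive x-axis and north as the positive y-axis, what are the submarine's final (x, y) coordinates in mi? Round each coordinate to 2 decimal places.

(-26.93, -3.21)

Leg 1 (267°, 34.6 mi): east 34.6 sin 267° = -34.55, north 34.6 cos 267° = -1.81
Leg 2 (253°, 22.2 mi): east 22.2 sin 253° = -21.23, north 22.2 cos 253° = -6.49
Leg 3 (080°, 29.3 mi): east 29.3 sin 80° = 28.85, north 29.3 cos 80° = 5.09
Summing: -26.93 mi east, -3.21 mi north → (-26.93, -3.21).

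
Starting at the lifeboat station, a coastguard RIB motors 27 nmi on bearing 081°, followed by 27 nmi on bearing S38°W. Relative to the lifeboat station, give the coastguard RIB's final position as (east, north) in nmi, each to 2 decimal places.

(10.04, -17.05)

Leg 1 (081°, 27 nmi): east 27 sin 81° = 26.67, north 27 cos 81° = 4.22
Leg 2 (S38°W, 27 nmi): east 27 sin 218° = -16.62, north 27 cos 218° = -21.28
Summing: 10.04 nmi east, -17.05 nmi north → (10.04, -17.05).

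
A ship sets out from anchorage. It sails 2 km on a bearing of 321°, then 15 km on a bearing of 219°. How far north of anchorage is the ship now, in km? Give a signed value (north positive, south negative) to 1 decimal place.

Leg 1 (321°, 2 km): east 2 sin 321° = -1.26, north 2 cos 321° = 1.55
Leg 2 (219°, 15 km): east 15 sin 219° = -9.44, north 15 cos 219° = -11.66
Net north component: -10.10 km.

-10.1 km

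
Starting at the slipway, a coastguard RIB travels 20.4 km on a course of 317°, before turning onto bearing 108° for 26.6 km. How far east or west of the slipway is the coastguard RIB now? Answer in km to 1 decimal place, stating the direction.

Leg 1 (317°, 20.4 km): east 20.4 sin 317° = -13.91, north 20.4 cos 317° = 14.92
Leg 2 (108°, 26.6 km): east 26.6 sin 108° = 25.30, north 26.6 cos 108° = -8.22
Net east component: 11.39 km.

11.4 km east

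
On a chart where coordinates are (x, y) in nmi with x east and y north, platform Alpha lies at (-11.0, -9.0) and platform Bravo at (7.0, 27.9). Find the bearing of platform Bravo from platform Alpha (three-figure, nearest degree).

026°

Δeast = 7.0 − -11.0 = 18.00; Δnorth = 27.9 − -9.0 = 36.90.
Bearing = atan2(Δeast, Δnorth) mod 360° = 26.00° ≈ 026°.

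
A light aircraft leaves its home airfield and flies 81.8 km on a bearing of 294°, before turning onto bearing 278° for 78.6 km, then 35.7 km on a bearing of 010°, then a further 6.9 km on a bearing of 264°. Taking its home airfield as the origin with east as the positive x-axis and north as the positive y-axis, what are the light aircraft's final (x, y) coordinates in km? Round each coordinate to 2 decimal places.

(-153.23, 78.65)

Leg 1 (294°, 81.8 km): east 81.8 sin 294° = -74.73, north 81.8 cos 294° = 33.27
Leg 2 (278°, 78.6 km): east 78.6 sin 278° = -77.84, north 78.6 cos 278° = 10.94
Leg 3 (010°, 35.7 km): east 35.7 sin 10° = 6.20, north 35.7 cos 10° = 35.16
Leg 4 (264°, 6.9 km): east 6.9 sin 264° = -6.86, north 6.9 cos 264° = -0.72
Summing: -153.23 km east, 78.65 km north → (-153.23, 78.65).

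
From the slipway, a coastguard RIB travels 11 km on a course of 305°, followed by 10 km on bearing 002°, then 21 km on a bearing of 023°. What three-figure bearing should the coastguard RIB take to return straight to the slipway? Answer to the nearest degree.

Leg 1 (305°, 11 km): east 11 sin 305° = -9.01, north 11 cos 305° = 6.31
Leg 2 (002°, 10 km): east 10 sin 2° = 0.35, north 10 cos 2° = 9.99
Leg 3 (023°, 21 km): east 21 sin 23° = 8.21, north 21 cos 23° = 19.33
Net displacement: -0.46 east, 35.63 north. Direction back to start is (0.46, -35.63): bearing = atan2(0.46, -35.63) mod 360° = 179.27° ≈ 179°.

179°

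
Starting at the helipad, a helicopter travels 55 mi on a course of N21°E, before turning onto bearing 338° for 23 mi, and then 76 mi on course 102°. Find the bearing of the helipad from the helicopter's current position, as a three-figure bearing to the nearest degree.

236°

Leg 1 (N21°E, 55 mi): east 55 sin 21° = 19.71, north 55 cos 21° = 51.35
Leg 2 (338°, 23 mi): east 23 sin 338° = -8.62, north 23 cos 338° = 21.33
Leg 3 (102°, 76 mi): east 76 sin 102° = 74.34, north 76 cos 102° = -15.80
Net displacement: 85.43 east, 56.87 north. Direction back to start is (-85.43, -56.87): bearing = atan2(-85.43, -56.87) mod 360° = 236.35° ≈ 236°.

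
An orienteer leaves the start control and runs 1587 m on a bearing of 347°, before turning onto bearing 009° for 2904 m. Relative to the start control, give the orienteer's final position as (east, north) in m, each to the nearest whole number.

Leg 1 (347°, 1587 m): east 1587 sin 347° = -357.00, north 1587 cos 347° = 1546.33
Leg 2 (009°, 2904 m): east 2904 sin 9° = 454.29, north 2904 cos 9° = 2868.25
Summing: 97.29 m east, 4414.57 m north → (97, 4415).

(97, 4415)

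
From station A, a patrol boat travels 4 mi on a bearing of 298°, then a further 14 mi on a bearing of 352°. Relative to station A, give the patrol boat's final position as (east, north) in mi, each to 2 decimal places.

(-5.48, 15.74)

Leg 1 (298°, 4 mi): east 4 sin 298° = -3.53, north 4 cos 298° = 1.88
Leg 2 (352°, 14 mi): east 14 sin 352° = -1.95, north 14 cos 352° = 13.86
Summing: -5.48 mi east, 15.74 mi north → (-5.48, 15.74).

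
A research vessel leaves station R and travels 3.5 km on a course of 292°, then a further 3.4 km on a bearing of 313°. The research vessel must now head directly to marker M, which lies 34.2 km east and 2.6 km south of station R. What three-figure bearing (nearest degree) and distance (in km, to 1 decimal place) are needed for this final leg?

099°, 40.4 km

Leg 1 (292°, 3.5 km): east 3.5 sin 292° = -3.25, north 3.5 cos 292° = 1.31
Leg 2 (313°, 3.4 km): east 3.4 sin 313° = -2.49, north 3.4 cos 313° = 2.32
Current position: (-5.73, 3.63). Target: (34.2, -2.6). Remaining: Δeast = 39.93, Δnorth = -6.23.
Bearing = atan2(39.93, -6.23) mod 360° = 98.87°; distance = √((39.93)² + (-6.23)²) = 40.415 km.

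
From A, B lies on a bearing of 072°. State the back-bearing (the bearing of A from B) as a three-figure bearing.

252°

Back-bearing = 072° + 180° = 252°.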